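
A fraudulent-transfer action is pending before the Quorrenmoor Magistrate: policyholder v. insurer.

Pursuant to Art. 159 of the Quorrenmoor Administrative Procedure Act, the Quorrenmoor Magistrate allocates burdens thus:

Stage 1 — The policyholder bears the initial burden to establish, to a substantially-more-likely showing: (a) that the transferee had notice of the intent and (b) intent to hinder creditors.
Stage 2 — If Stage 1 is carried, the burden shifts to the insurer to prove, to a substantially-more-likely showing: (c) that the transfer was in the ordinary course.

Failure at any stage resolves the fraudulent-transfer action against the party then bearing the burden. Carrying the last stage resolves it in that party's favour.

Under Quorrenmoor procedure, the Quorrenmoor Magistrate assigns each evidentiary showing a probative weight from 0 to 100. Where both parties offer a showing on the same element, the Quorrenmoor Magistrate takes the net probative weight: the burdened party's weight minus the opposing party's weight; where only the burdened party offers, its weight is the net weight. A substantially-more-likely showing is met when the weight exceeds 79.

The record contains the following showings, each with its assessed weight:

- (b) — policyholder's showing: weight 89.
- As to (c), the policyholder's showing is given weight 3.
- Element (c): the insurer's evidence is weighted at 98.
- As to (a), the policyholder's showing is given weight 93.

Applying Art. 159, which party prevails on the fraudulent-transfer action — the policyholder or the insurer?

At Stage 1 the policyholder must meet a substantially-more-likely showing (weight exceeds 79): on (a) the weight is 93, which does exceed 79, so (a) meets the standard; on (b) the weight is 89, which does exceed 79, so (b) meets the standard.
  The policyholder carries Stage 1; the insurer now bears the burden.
At Stage 2 the insurer must meet a substantially-more-likely showing (weight exceeds 79): on (c) the weight is 98 less the opposing 3 gives net 95, > 79, so (c) meets the standard.
  The insurer carries the last stage.
With every stage satisfied, the insurer prevails.

insurer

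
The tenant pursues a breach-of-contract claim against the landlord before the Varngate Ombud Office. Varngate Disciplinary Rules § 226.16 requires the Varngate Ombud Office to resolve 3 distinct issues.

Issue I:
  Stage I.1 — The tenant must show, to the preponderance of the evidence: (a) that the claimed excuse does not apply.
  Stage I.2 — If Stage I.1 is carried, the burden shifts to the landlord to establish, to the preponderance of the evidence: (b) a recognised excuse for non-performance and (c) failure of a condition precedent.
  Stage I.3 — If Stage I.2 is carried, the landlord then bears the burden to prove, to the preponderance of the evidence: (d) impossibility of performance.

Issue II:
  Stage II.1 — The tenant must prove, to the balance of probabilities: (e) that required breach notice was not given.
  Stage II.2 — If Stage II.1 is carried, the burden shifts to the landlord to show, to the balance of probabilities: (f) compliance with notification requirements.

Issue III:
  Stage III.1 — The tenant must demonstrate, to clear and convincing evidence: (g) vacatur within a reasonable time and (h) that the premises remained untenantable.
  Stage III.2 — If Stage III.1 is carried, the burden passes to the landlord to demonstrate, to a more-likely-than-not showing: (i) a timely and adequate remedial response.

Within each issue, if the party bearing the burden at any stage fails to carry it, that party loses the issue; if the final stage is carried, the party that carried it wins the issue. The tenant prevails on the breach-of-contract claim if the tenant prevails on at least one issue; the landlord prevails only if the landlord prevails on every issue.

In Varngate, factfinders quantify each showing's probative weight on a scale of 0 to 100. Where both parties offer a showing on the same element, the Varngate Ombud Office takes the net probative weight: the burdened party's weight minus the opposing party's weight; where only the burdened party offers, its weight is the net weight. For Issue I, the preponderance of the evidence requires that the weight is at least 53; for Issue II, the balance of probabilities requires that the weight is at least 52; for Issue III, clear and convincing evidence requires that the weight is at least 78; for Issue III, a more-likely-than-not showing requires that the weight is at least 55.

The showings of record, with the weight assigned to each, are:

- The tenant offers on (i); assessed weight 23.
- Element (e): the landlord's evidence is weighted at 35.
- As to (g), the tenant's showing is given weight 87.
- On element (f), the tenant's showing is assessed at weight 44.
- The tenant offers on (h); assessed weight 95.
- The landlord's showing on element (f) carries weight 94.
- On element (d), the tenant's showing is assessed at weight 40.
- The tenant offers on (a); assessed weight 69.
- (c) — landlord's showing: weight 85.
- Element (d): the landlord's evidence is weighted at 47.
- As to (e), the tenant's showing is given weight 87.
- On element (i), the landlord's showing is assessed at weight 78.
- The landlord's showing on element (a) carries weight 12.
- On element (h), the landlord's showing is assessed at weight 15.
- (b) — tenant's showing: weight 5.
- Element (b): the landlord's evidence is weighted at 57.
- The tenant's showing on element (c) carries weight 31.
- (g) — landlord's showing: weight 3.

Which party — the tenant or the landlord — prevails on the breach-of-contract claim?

tenant

— Issue I —
At Stage I.1 the tenant must meet the preponderance of the evidence (weight is at least 53): on (a) the weight is 69 less the opposing 12 gives net 57, which does reach 53, so (a) meets the standard.
  All elements met. The burden passes to the landlord.
At Stage I.2 the landlord must meet the preponderance of the evidence (weight is at least 53): on (b) the weight is 57 less the opposing 5 gives net 52, < 53, so (b) does not meet the standard; on (c) the weight is 85 less the opposing 31 gives net 54, which does reach 53, so (c) meets the standard.
  Stage I.2 not carried; the landlord fails its burden.
The tenant prevails on this issue.
— Issue II —
Stage II.1 (tenant, the balance of probabilities, weight is at least 52): (e) net 87−35=52 ≥ 52 — meets.
  The tenant carries Stage II.1; the landlord now bears the burden.
Stage II.2 (landlord, the balance of probabilities, weight is at least 52): (f) net 94−44=50 < 52 — fails.
  Not every element is met, so the landlord fails to carry Stage II.2.
The tenant prevails on this issue.
— Issue III —
At Stage III.1 the tenant must meet clear and convincing evidence (weight is at least 78): on (g) the weight is 87 less the opposing 3 gives net 84, which does reach 78, so (g) meets the standard; on (h) the weight is 95 less the opposing 15 gives net 80, ≥ 78, so (h) meets the standard.
  Stage III.1 carried; the burden shifts to the landlord.
At Stage III.2 the landlord must meet a more-likely-than-not showing (weight is at least 55): on (i) the weight is 78 less the opposing 23 gives net 55, ≥ 55, so (i) meets the standard.
  The landlord carries the last stage.
With every stage satisfied, the landlord prevails on this issue.
Per-issue: Issue I → tenant; Issue II → tenant; Issue III → landlord. The tenant must prevail on at least one issue; overall, the tenant prevails.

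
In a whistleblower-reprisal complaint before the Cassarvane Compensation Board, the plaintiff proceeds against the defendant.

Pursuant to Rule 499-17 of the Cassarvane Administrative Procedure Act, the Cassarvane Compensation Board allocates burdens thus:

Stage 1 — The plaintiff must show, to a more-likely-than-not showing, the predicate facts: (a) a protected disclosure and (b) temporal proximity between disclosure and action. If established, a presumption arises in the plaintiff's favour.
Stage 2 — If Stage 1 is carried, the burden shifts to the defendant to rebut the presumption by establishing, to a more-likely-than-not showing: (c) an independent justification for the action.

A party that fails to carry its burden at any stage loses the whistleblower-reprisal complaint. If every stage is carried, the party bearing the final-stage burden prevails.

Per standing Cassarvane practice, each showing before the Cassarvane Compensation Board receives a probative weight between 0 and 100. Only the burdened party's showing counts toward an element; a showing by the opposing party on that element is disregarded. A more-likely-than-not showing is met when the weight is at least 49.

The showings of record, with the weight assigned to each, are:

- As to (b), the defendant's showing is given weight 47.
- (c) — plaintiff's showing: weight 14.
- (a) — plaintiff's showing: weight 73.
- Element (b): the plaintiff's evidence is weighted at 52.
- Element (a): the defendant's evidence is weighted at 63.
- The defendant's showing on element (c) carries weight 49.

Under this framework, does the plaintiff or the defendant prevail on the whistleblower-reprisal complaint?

At Stage 1 the plaintiff must meet a more-likely-than-not showing (weight is at least 49): on (a) the weight is 73 (the defendant's 63 is given no effect), which does reach 49, so (a) meets the standard; on (b) the weight is 52 (the defendant's 47 is given no effect), ≥ 49, so (b) meets the standard.
  All elements met. The burden passes to the defendant.
At Stage 2 the defendant must meet a more-likely-than-not showing (weight is at least 49): on (c) the weight is 49 (the plaintiff's 14 is given no effect), ≥ 49, so (c) meets the standard.
  All elements met at the final stage.
Every stage carried; the defendant prevails.

defendant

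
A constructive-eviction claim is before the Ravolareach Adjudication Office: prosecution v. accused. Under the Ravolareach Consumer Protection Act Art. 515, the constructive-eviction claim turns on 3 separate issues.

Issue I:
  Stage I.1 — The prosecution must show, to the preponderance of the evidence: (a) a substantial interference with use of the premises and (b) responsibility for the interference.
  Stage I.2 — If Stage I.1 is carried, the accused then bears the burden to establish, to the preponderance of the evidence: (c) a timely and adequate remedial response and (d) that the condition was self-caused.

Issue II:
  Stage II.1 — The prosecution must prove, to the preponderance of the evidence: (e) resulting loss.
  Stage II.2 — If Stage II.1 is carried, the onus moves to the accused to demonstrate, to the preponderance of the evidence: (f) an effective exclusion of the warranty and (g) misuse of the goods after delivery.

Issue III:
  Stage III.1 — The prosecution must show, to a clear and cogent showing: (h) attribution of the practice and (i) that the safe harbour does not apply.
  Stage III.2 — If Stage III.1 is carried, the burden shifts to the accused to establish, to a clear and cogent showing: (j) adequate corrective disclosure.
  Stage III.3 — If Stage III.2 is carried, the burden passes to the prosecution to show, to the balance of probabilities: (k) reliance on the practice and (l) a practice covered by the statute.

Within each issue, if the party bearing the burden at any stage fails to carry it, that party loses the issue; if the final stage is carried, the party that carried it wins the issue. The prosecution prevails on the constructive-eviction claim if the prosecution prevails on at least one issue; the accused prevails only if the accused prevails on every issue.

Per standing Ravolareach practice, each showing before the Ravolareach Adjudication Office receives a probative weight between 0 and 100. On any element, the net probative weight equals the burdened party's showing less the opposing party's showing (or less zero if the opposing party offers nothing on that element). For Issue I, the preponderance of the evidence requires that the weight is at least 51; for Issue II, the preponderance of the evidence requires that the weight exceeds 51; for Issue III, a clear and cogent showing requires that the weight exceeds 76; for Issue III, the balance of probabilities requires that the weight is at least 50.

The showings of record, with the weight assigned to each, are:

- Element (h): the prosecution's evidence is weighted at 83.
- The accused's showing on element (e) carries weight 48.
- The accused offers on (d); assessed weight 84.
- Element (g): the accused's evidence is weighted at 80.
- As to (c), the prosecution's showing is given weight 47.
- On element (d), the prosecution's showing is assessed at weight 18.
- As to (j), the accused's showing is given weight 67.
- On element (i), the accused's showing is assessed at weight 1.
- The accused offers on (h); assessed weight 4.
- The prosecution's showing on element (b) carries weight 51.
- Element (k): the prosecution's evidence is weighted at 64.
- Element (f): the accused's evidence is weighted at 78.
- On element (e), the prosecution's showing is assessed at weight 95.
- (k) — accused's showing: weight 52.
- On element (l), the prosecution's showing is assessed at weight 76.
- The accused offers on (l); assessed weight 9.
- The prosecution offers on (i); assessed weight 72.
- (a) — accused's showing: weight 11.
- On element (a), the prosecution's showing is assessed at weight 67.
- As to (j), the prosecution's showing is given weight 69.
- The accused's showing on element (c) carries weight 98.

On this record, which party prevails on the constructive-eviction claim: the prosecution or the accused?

— Issue I —
Stage I.1 (prosecution, the preponderance of the evidence, weight is at least 51): (a) net 67−11=56 ≥ 51 — meets; (b) 51 ≥ 51 — meets.
  Stage I.1 carried; the burden shifts to the accused.
Stage I.2 (accused, the preponderance of the evidence, weight is at least 51): (c) net 98−47=51 ≥ 51 — meets; (d) net 84−18=66 ≥ 51 — meets.
  The accused carries the last stage.
All stages carried — the accused prevails on this issue.
— Issue II —
Stage II.1 (prosecution, the preponderance of the evidence, weight exceeds 51): (e) net 95−48=47 ≤ 51 — fails.
  The prosecution does not carry Stage II.1.
The analysis ends at Stage II.1; the accused prevails on this issue.
— Issue III —
Stage III.1 — burden on prosecution; standard: a clear and cogent showing (weight exceeds 76).
    (h): 83 − 4 = 79 > 76 [met]
    (i): 72 − 1 = 71 ≤ 76 [not met]
  Not every element is met, so the prosecution fails to carry Stage III.1.
The analysis ends at Stage III.1; the accused prevails on this issue.
Per-issue: Issue I → accused; Issue II → accused; Issue III → accused. The prosecution must prevail on at least one issue; overall, the accused prevails.

accused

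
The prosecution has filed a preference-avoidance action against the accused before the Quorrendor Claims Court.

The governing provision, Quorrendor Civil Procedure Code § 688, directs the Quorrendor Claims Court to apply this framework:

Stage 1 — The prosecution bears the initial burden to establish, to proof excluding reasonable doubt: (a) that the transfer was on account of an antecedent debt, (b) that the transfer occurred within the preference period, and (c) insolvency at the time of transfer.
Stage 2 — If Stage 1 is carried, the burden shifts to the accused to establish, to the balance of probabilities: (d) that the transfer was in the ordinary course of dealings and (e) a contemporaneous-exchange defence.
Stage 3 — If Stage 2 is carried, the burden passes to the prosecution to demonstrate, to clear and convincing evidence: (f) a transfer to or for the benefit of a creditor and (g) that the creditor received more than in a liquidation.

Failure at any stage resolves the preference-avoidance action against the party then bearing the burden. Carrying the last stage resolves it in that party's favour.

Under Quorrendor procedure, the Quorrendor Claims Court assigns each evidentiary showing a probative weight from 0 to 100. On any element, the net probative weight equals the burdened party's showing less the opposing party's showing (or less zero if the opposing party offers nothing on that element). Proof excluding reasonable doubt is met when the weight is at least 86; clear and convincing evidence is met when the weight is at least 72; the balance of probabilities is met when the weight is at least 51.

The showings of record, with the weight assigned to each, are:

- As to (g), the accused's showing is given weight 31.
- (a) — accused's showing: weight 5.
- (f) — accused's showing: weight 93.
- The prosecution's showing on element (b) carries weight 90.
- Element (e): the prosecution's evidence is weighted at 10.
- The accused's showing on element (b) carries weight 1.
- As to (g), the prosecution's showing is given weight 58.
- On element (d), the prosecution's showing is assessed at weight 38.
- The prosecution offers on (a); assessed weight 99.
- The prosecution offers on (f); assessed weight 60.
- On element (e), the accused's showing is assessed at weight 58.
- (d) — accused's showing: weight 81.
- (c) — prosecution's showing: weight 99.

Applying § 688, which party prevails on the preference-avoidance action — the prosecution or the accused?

prosecution

At Stage 1 the prosecution must meet proof excluding reasonable doubt (weight is at least 86): on (a) the weight is 99 less the opposing 5 gives net 94, which does reach 86, so (a) meets the standard; on (b) the weight is 90 less the opposing 1 gives net 89, ≥ 86, so (b) meets the standard; on (c) the weight is 99, ≥ 86, so (c) meets the standard.
  Stage 1 carried; the burden shifts to the accused.
At Stage 2 the accused must meet the balance of probabilities (weight is at least 51): on (d) the weight is 81 less the opposing 38 gives net 43, which does not reach 51, so (d) does not meet the standard; on (e) the weight is 58 less the opposing 10 gives net 48, < 51, so (e) does not meet the standard.
  The accused does not carry Stage 2.
The prosecution prevails.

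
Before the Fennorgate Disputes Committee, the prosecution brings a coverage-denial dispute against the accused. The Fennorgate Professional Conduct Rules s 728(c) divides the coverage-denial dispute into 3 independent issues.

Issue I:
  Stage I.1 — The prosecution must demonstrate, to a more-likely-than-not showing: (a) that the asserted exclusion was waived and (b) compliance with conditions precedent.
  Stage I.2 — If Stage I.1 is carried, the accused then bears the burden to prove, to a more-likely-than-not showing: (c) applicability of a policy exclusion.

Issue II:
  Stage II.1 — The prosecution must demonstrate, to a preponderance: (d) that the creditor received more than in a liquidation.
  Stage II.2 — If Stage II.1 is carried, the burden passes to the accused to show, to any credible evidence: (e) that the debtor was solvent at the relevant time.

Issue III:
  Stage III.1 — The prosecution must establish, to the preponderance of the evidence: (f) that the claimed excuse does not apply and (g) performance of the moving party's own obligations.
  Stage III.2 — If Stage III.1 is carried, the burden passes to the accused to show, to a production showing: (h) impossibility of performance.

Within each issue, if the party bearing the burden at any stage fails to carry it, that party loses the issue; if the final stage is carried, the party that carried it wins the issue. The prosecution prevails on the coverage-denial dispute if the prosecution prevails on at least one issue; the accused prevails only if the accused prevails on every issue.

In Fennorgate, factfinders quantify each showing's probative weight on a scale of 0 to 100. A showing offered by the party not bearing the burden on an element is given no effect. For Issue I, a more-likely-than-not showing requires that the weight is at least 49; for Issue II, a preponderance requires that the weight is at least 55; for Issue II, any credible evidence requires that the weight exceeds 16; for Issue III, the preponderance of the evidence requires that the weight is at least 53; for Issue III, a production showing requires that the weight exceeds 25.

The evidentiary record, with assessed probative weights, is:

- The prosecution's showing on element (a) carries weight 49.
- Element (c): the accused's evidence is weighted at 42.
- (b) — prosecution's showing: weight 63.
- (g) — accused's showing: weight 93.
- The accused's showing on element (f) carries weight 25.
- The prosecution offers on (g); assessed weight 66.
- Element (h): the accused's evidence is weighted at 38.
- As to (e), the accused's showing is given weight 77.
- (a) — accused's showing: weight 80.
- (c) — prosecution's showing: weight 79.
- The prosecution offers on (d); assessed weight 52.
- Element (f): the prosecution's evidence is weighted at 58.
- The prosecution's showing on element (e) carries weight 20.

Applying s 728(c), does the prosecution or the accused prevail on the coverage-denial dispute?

— Issue I —
Stage I.1 (prosecution, a more-likely-than-not showing, weight is at least 49): (a) 49 (accused's 80 disregarded) ≥ 49 — meets; (b) 63 ≥ 49 — meets.
  The prosecution carries Stage I.1; the accused now bears the burden.
Stage I.2 (accused, a more-likely-than-not showing, weight is at least 49): (c) 42 (prosecution's 79 disregarded) < 49 — fails.
  The accused does not carry Stage I.2.
The analysis ends at Stage I.2; the prosecution prevails on this issue.
— Issue II —
Stage II.1 — burden on prosecution; standard: a preponderance (weight is at least 55).
    (d): 52 < 55 [not met]
  Stage II.1 not carried; the prosecution fails its burden.
The accused prevails on this issue.
— Issue III —
Stage III.1 — burden on prosecution; standard: the preponderance of the evidence (weight is at least 53).
    (f): 58 (accused's 25 disregarded) ≥ 53 [met]
    (g): 66 (accused's 93 disregarded) ≥ 53 [met]
  Stage III.1 carried; the burden shifts to the accused.
Stage III.2 — burden on accused; standard: a production showing (weight exceeds 25).
    (h): 38 > 25 [met]
  Stage III.2 carried; the final stage is satisfied.
All stages carried — the accused prevails on this issue.
Per-issue: Issue I → prosecution; Issue II → accused; Issue III → accused. The prosecution must prevail on at least one issue; overall, the prosecution prevails.

prosecution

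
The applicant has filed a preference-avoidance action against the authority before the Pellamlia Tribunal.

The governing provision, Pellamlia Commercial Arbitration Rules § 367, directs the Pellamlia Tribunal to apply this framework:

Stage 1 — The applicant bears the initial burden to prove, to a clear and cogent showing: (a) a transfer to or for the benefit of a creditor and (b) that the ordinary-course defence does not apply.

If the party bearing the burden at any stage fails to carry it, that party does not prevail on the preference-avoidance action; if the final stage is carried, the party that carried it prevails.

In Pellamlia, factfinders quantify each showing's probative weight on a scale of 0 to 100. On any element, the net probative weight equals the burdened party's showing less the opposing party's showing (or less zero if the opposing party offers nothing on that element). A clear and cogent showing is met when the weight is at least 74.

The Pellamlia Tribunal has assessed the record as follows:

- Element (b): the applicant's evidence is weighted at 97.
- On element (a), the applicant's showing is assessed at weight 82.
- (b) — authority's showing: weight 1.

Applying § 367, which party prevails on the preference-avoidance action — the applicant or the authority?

applicant

At Stage 1 the applicant must meet a clear and cogent showing (weight is at least 74): on (a) the weight is 82, which does reach 74, so (a) meets the standard; on (b) the weight is 97 less the opposing 1 gives net 96, ≥ 74, so (b) meets the standard.
  The applicant carries the last stage.
All stages carried — the applicant prevails.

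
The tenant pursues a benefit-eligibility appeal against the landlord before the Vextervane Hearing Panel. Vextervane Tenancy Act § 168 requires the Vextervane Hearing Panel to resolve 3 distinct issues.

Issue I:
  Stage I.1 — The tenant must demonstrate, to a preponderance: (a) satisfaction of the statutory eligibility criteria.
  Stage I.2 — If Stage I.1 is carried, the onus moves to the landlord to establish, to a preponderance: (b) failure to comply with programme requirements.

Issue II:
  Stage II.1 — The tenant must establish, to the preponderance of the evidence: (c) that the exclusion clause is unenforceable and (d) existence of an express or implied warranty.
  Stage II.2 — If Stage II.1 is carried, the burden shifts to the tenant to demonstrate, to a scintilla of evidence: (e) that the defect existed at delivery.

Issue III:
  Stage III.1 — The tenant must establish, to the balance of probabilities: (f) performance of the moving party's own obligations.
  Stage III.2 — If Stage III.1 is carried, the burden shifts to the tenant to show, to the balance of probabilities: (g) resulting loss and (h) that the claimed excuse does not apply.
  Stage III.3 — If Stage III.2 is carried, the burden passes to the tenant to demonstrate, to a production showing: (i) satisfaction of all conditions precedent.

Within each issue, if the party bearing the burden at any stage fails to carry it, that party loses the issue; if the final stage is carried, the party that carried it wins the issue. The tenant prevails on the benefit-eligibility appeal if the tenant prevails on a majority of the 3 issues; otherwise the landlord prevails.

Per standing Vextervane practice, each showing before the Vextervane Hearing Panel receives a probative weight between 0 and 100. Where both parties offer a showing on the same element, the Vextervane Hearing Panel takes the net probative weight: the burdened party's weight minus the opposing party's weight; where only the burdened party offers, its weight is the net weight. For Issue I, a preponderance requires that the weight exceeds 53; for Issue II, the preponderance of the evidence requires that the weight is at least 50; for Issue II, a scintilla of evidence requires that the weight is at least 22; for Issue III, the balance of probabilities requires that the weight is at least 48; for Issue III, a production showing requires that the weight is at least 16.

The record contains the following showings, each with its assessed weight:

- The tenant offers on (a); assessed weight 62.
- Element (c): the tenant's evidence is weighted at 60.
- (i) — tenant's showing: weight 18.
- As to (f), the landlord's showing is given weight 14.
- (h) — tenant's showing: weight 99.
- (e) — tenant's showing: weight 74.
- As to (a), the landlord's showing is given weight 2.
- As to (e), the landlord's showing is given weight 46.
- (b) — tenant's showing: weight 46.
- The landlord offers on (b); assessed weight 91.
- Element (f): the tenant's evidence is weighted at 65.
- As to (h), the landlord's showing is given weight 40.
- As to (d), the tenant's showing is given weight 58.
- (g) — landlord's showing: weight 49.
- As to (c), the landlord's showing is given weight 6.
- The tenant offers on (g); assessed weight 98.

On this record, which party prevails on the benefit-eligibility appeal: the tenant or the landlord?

— Issue I —
Stage I.1 (tenant, a preponderance, weight exceeds 53): (a) net 62−2=60 > 53 — meets.
  All elements met. The burden passes to the landlord.
Stage I.2 (landlord, a preponderance, weight exceeds 53): (b) net 91−46=45 ≤ 53 — fails.
  Not every element is met, so the landlord fails to carry Stage I.2.
The analysis ends at Stage I.2; the tenant prevails on this issue.
— Issue II —
Stage II.1 (tenant, the preponderance of the evidence, weight is at least 50): (c) net 60−6=54 ≥ 50 — meets; (d) 58 ≥ 50 — meets.
  Stage II.1 is satisfied; the tenant continues to bear the burden.
Stage II.2 (tenant, a scintilla of evidence, weight is at least 22): (e) net 74−46=28 ≥ 22 — meets.
  All elements met at the final stage.
Every stage carried; the tenant prevails on this issue.
— Issue III —
At Stage III.1 the tenant must meet the balance of probabilities (weight is at least 48): on (f) the weight is 65 less the opposing 14 gives net 51, which does reach 48, so (f) meets the standard.
  All elements met. The tenant retains the burden for Stage III.2.
At Stage III.2 the tenant must meet the balance of probabilities (weight is at least 48): on (g) the weight is 98 less the opposing 49 gives net 49, which does reach 48, so (g) meets the standard; on (h) the weight is 99 less the opposing 40 gives net 59, which does reach 48, so (h) meets the standard.
  Stage III.2 carried; the burden remains with the tenant.
At Stage III.3 the tenant must meet a production showing (weight is at least 16): on (i) the weight is 18, which does reach 16, so (i) meets the standard.
  All elements met at the final stage.
With every stage satisfied, the tenant prevails on this issue.
Per-issue: Issue I → tenant; Issue II → tenant; Issue III → tenant. The tenant must prevail on a majority of issues; overall, the tenant prevails.

tenant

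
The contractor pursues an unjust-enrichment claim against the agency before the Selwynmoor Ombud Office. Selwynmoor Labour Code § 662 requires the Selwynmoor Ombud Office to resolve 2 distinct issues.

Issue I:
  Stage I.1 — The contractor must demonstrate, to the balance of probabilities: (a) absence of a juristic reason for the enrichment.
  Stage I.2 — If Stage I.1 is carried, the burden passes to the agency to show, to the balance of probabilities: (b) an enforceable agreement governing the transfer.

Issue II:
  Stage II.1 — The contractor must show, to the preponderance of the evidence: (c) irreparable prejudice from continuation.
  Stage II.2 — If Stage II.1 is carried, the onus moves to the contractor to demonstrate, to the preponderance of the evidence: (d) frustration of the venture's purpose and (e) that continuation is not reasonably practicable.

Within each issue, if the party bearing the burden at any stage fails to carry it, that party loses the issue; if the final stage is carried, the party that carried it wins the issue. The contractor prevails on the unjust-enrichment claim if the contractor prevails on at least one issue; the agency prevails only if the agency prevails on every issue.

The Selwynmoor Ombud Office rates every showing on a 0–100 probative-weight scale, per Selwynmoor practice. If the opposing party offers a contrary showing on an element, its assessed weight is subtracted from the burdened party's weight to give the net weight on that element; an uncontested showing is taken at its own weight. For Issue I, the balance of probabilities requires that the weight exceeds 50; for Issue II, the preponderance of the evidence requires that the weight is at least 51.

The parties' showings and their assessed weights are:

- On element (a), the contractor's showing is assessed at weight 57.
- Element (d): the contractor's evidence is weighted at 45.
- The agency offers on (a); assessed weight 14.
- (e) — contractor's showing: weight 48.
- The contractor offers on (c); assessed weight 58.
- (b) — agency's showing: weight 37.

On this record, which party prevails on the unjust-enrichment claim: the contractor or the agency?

agency

— Issue I —
Stage I.1 — burden on contractor; standard: the balance of probabilities (weight exceeds 50).
    (a): 57 − 14 = 43 ≤ 50 [not met]
  Stage I.1 not carried; the contractor fails its burden.
The analysis ends at Stage I.1; the agency prevails on this issue.
— Issue II —
At Stage II.1 the contractor must meet the preponderance of the evidence (weight is at least 51): on (c) the weight is 58, ≥ 51, so (c) meets the standard.
  Stage II.1 carried; the burden remains with the contractor.
At Stage II.2 the contractor must meet the preponderance of the evidence (weight is at least 51): on (d) the weight is 45, which does not reach 51, so (d) does not meet the standard; on (e) the weight is 48, which does not reach 51, so (e) does not meet the standard.
  The contractor does not carry Stage II.2.
So the agency prevails on this issue.
Per-issue: Issue I → agency; Issue II → agency. The contractor must prevail on at least one issue; overall, the agency prevails.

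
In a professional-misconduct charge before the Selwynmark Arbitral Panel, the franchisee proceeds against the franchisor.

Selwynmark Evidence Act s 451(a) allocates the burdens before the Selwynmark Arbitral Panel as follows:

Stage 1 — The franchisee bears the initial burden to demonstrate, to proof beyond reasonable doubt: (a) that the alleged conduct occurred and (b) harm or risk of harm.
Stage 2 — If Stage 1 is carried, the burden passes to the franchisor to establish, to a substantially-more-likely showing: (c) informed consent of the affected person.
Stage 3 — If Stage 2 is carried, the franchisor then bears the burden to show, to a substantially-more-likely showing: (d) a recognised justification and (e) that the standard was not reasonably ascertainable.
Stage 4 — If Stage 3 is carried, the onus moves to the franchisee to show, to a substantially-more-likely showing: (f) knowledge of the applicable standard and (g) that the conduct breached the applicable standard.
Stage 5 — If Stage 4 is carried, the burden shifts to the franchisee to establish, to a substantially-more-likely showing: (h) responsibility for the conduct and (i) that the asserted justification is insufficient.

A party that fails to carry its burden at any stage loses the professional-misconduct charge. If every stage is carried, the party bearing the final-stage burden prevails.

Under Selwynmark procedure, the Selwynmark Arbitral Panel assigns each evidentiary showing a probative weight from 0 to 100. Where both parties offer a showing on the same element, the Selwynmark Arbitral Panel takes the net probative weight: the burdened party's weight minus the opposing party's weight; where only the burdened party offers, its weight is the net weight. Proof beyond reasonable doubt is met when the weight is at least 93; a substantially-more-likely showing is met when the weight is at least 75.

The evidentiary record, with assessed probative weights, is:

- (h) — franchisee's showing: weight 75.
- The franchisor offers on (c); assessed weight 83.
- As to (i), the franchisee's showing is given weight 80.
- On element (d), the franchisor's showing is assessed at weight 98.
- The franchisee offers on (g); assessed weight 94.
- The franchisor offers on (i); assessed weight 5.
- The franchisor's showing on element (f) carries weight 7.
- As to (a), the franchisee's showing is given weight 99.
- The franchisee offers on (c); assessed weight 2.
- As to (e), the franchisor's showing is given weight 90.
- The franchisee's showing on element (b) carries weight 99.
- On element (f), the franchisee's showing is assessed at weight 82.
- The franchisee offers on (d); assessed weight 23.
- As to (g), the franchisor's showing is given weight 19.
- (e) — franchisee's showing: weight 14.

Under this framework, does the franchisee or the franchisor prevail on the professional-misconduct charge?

At Stage 1 the franchisee must meet proof beyond reasonable doubt (weight is at least 93): on (a) the weight is 99, ≥ 93, so (a) meets the standard; on (b) the weight is 99, which does reach 93, so (b) meets the standard.
  Stage 1 carried; the burden shifts to the franchisor.
At Stage 2 the franchisor must meet a substantially-more-likely showing (weight is at least 75): on (c) the weight is 83 less the opposing 2 gives net 81, ≥ 75, so (c) meets the standard.
  Stage 2 is satisfied; the franchisor continues to bear the burden.
At Stage 3 the franchisor must meet a substantially-more-likely showing (weight is at least 75): on (d) the weight is 98 less the opposing 23 gives net 75, ≥ 75, so (d) meets the standard; on (e) the weight is 90 less the opposing 14 gives net 76, ≥ 75, so (e) meets the standard.
  Stage 3 is satisfied; the onus moves to the franchisee.
At Stage 4 the franchisee must meet a substantially-more-likely showing (weight is at least 75): on (f) the weight is 82 less the opposing 7 gives net 75, ≥ 75, so (f) meets the standard; on (g) the weight is 94 less the opposing 19 gives net 75, ≥ 75, so (g) meets the standard.
  Stage 4 is satisfied; the franchisee continues to bear the burden.
At Stage 5 the franchisee must meet a substantially-more-likely showing (weight is at least 75): on (h) the weight is 75, ≥ 75, so (h) meets the standard; on (i) the weight is 80 less the opposing 5 gives net 75, ≥ 75, so (i) meets the standard.
  Stage 5 carried; the final stage is satisfied.
With every stage satisfied, the franchisee prevails.

franchisee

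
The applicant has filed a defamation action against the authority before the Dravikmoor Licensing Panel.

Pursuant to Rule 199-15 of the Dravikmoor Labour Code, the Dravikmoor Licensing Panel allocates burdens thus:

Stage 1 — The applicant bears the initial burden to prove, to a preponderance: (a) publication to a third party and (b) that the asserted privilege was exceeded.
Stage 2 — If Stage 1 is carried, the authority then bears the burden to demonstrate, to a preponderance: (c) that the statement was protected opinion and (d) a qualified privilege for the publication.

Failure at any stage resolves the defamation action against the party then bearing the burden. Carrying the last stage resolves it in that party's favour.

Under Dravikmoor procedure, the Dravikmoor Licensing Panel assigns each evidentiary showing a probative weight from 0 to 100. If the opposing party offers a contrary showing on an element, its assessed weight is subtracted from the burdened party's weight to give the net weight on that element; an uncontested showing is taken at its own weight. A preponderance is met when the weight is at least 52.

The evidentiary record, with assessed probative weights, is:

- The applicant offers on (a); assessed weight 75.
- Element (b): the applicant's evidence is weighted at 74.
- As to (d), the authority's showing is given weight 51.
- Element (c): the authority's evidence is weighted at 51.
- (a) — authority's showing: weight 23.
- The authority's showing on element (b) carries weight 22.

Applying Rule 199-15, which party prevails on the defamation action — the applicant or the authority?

applicant

At Stage 1 the applicant must meet a preponderance (weight is at least 52): on (a) the weight is 75 less the opposing 23 gives net 52, which does reach 52, so (a) meets the standard; on (b) the weight is 74 less the opposing 22 gives net 52, which does reach 52, so (b) meets the standard.
  Stage 1 carried; the burden shifts to the authority.
At Stage 2 the authority must meet a preponderance (weight is at least 52): on (c) the weight is 51, < 52, so (c) does not meet the standard; on (d) the weight is 51, which does not reach 52, so (d) does not meet the standard.
  Not every element is met, so the authority fails to carry Stage 2.
So the applicant prevails.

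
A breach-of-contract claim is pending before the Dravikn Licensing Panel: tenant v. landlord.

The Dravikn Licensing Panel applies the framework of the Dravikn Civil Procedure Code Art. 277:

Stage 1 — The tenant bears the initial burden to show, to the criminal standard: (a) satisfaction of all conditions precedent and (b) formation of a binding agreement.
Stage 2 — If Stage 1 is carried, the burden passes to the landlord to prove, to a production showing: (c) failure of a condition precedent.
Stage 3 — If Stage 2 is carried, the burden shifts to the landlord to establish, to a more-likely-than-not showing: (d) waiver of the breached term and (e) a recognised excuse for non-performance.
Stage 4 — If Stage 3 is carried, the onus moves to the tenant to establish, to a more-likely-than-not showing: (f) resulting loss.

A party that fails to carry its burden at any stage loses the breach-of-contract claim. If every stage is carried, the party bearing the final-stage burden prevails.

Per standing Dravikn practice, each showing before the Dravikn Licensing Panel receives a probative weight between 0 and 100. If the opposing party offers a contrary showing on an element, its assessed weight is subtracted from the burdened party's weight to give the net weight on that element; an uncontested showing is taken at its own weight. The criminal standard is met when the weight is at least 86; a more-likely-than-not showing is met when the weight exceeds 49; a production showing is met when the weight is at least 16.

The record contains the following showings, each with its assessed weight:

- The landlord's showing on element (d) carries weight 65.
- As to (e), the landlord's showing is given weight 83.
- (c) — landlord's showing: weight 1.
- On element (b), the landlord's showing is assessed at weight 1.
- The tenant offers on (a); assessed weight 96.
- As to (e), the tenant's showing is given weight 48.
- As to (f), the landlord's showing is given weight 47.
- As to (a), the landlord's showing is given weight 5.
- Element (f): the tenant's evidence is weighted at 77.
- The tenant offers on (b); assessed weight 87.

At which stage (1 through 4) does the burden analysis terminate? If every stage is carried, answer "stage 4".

At Stage 1 the tenant must meet the criminal standard (weight is at least 86): on (a) the weight is 96 less the opposing 5 gives net 91, which does reach 86, so (a) meets the standard; on (b) the weight is 87 less the opposing 1 gives net 86, ≥ 86, so (b) meets the standard.
  Stage 1 carried; the burden shifts to the landlord.
At Stage 2 the landlord must meet a production showing (weight is at least 16): on (c) the weight is 1, which does not reach 16, so (c) does not meet the standard.
  The landlord does not carry Stage 2.
The analysis ends at Stage 2; the tenant prevails.

stage 2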